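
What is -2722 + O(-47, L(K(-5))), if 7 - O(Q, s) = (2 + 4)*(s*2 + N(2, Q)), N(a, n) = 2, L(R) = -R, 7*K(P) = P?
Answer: -19149/7 ≈ -2735.6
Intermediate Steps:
K(P) = P/7
O(Q, s) = -5 - 12*s (O(Q, s) = 7 - (2 + 4)*(s*2 + 2) = 7 - 6*(2*s + 2) = 7 - 6*(2 + 2*s) = 7 - (12 + 12*s) = 7 + (-12 - 12*s) = -5 - 12*s)
-2722 + O(-47, L(K(-5))) = -2722 + (-5 - (-12)*(⅐)*(-5)) = -2722 + (-5 - (-12)*(-5)/7) = -2722 + (-5 - 12*5/7) = -2722 + (-5 - 60/7) = -2722 - 95/7 = -19149/7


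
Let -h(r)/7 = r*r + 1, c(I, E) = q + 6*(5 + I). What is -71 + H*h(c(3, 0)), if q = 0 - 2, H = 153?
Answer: -2267378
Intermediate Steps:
q = -2
c(I, E) = 28 + 6*I (c(I, E) = -2 + 6*(5 + I) = -2 + (30 + 6*I) = 28 + 6*I)
h(r) = -7 - 7*r² (h(r) = -7*(r*r + 1) = -7*(r² + 1) = -7*(1 + r²) = -7 - 7*r²)
-71 + H*h(c(3, 0)) = -71 + 153*(-7 - 7*(28 + 6*3)²) = -71 + 153*(-7 - 7*(28 + 18)²) = -71 + 153*(-7 - 7*46²) = -71 + 153*(-7 - 7*2116) = -71 + 153*(-7 - 14812) = -71 + 153*(-14819) = -71 - 2267307 = -2267378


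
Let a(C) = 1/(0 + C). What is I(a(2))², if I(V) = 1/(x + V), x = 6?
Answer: 4/169 ≈ 0.023669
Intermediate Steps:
a(C) = 1/C
I(V) = 1/(6 + V)
I(a(2))² = (1/(6 + 1/2))² = (1/(6 + ½))² = (1/(13/2))² = (2/13)² = 4/169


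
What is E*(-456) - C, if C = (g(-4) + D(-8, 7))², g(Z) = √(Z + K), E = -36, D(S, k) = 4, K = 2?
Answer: 16402 - 8*I*√2 ≈ 16402.0 - 11.314*I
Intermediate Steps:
g(Z) = √(2 + Z) (g(Z) = √(Z + 2) = √(2 + Z))
C = (4 + I*√2)² (C = (√(2 - 4) + 4)² = (√(-2) + 4)² = (I*√2 + 4)² = (4 + I*√2)² ≈ 14.0 + 11.314*I)
E*(-456) - C = -36*(-456) - (4 + I*√2)² = 16416 - (4 + I*√2)²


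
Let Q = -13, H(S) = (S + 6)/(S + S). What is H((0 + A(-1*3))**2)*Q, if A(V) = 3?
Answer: -65/6 ≈ -10.833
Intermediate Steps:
H(S) = (6 + S)/(2*S) (H(S) = (6 + S)/((2*S)) = (6 + S)*(1/(2*S)) = (6 + S)/(2*S))
H((0 + A(-1*3))**2)*Q = ((6 + (0 + 3)**2)/(2*((0 + 3)**2)))*(-13) = ((6 + 3**2)/(2*(3**2)))*(-13) = ((1/2)*(6 + 9)/9)*(-13) = ((1/2)*(1/9)*15)*(-13) = (5/6)*(-13) = -65/6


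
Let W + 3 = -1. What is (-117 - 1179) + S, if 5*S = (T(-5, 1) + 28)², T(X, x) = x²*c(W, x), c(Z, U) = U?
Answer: -5639/5 ≈ -1127.8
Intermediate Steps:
W = -4 (W = -3 - 1 = -4)
T(X, x) = x³ (T(X, x) = x²*x = x³)
S = 841/5 (S = (1³ + 28)²/5 = (1 + 28)²/5 = (⅕)*29² = (⅕)*841 = 841/5 ≈ 168.20)
(-117 - 1179) + S = (-117 - 1179) + 841/5 = -1296 + 841/5 = -5639/5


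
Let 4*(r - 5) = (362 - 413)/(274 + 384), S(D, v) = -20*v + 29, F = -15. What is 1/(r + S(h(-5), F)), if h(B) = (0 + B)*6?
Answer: 2632/879037 ≈ 0.0029942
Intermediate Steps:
h(B) = 6*B (h(B) = B*6 = 6*B)
S(D, v) = 29 - 20*v
r = 13109/2632 (r = 5 + ((362 - 413)/(274 + 384))/4 = 5 + (-51/658)/4 = 5 + (-51*1/658)/4 = 5 + (¼)*(-51/658) = 5 - 51/2632 = 13109/2632 ≈ 4.9806)
1/(r + S(h(-5), F)) = 1/(13109/2632 + (29 - 20*(-15))) = 1/(13109/2632 + (29 + 300)) = 1/(13109/2632 + 329) = 1/(879037/2632) = 2632/879037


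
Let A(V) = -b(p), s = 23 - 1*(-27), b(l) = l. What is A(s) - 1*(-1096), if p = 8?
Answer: 1088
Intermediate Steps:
s = 50 (s = 23 + 27 = 50)
A(V) = -8 (A(V) = -1*8 = -8)
A(s) - 1*(-1096) = -8 - 1*(-1096) = -8 + 1096 = 1088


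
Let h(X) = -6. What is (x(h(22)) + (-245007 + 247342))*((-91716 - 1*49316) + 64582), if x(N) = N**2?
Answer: -181262950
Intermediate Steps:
(x(h(22)) + (-245007 + 247342))*((-91716 - 1*49316) + 64582) = ((-6)**2 + (-245007 + 247342))*((-91716 - 1*49316) + 64582) = (36 + 2335)*((-91716 - 49316) + 64582) = 2371*(-141032 + 64582) = 2371*(-76450) = -181262950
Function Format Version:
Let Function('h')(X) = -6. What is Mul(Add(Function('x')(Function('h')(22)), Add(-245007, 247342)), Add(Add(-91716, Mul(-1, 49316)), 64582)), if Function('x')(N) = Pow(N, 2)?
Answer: -181262950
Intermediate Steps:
Mul(Add(Function('x')(Function('h')(22)), Add(-245007, 247342)), Add(Add(-91716, Mul(-1, 49316)), 64582)) = Mul(Add(Pow(-6, 2), Add(-245007, 247342)), Add(Add(-91716, Mul(-1, 49316)), 64582)) = Mul(Add(36, 2335), Add(Add(-91716, -49316), 64582)) = Mul(2371, Add(-141032, 64582)) = Mul(2371, -76450) = -181262950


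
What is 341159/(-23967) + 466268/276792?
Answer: -6937919731/552822822 ≈ -12.550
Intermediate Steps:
341159/(-23967) + 466268/276792 = 341159*(-1/23967) + 466268*(1/276792) = -341159/23967 + 116567/69198 = -6937919731/552822822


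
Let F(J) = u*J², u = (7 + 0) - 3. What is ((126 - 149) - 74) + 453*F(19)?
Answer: 654035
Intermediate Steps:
u = 4 (u = 7 - 3 = 4)
F(J) = 4*J²
((126 - 149) - 74) + 453*F(19) = ((126 - 149) - 74) + 453*(4*19²) = (-23 - 74) + 453*(4*361) = -97 + 453*1444 = -97 + 654132 = 654035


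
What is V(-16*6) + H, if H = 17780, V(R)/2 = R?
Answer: 17588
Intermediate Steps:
V(R) = 2*R
V(-16*6) + H = 2*(-16*6) + 17780 = 2*(-96) + 17780 = -192 + 17780 = 17588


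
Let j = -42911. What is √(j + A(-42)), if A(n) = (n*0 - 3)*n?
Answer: I*√42785 ≈ 206.85*I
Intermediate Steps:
A(n) = -3*n (A(n) = (0 - 3)*n = -3*n)
√(j + A(-42)) = √(-42911 - 3*(-42)) = √(-42911 + 126) = √(-42785) = I*√42785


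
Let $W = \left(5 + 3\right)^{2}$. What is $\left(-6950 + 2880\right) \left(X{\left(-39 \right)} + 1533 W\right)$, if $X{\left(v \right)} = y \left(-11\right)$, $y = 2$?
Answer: $-399226300$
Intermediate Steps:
$W = 64$ ($W = 8^{2} = 64$)
$X{\left(v \right)} = -22$ ($X{\left(v \right)} = 2 \left(-11\right) = -22$)
$\left(-6950 + 2880\right) \left(X{\left(-39 \right)} + 1533 W\right) = \left(-6950 + 2880\right) \left(-22 + 1533 \cdot 64\right) = - 4070 \left(-22 + 98112\right) = \left(-4070\right) 98090 = -399226300$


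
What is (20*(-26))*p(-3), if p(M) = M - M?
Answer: 0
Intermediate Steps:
p(M) = 0
(20*(-26))*p(-3) = (20*(-26))*0 = -520*0 = 0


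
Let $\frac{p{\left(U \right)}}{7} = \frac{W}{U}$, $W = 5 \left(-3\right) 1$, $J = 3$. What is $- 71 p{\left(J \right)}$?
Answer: $2485$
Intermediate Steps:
$W = -15$ ($W = \left(-15\right) 1 = -15$)
$p{\left(U \right)} = - \frac{105}{U}$ ($p{\left(U \right)} = 7 \left(- \frac{15}{U}\right) = - \frac{105}{U}$)
$- 71 p{\left(J \right)} = - 71 \left(- \frac{105}{3}\right) = - 71 \left(\left(-105\right) \frac{1}{3}\right) = \left(-71\right) \left(-35\right) = 2485$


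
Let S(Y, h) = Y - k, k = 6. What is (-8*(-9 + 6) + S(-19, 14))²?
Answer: 1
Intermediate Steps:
S(Y, h) = -6 + Y (S(Y, h) = Y - 1*6 = Y - 6 = -6 + Y)
(-8*(-9 + 6) + S(-19, 14))² = (-8*(-9 + 6) + (-6 - 19))² = (-8*(-3) - 25)² = (24 - 25)² = (-1)² = 1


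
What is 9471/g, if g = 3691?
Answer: 9471/3691 ≈ 2.5660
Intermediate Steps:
9471/g = 9471/3691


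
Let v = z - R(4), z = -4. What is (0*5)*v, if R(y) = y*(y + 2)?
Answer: 0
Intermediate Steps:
R(y) = y*(2 + y)
v = -28 (v = -4 - 4*(2 + 4) = -4 - 4*6 = -4 - 1*24 = -4 - 24 = -28)
(0*5)*v = (0*5)*(-28) = 0*(-28) = 0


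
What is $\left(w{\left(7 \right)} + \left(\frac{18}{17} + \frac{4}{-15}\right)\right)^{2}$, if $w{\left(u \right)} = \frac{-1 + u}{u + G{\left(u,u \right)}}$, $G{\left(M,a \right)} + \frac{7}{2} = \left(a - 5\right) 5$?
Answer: $\frac{894916}{585225} \approx 1.5292$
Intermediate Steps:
$G{\left(M,a \right)} = - \frac{57}{2} + 5 a$ ($G{\left(M,a \right)} = - \frac{7}{2} + \left(a - 5\right) 5 = - \frac{7}{2} + \left(-5 + a\right) 5 = - \frac{7}{2} + \left(-25 + 5 a\right) = - \frac{57}{2} + 5 a$)
$w{\left(u \right)} = \frac{-1 + u}{- \frac{57}{2} + 6 u}$ ($w{\left(u \right)} = \frac{-1 + u}{u + \left(- \frac{57}{2} + 5 u\right)} = \frac{-1 + u}{- \frac{57}{2} + 6 u}$)
$\left(w{\left(7 \right)} + \left(\frac{18}{17} + \frac{4}{-15}\right)\right)^{2} = \left(\frac{2 \left(-1 + 7\right)}{3 \left(-19 + 4 \cdot 7\right)} + \left(\frac{18}{17} + \frac{4}{-15}\right)\right)^{2} = \left(\frac{2}{3} \frac{1}{-19 + 28} \cdot 6 + \left(18 \cdot \frac{1}{17} + 4 \left(- \frac{1}{15}\right)\right)\right)^{2} = \left(\frac{2}{3} \cdot \frac{1}{9} \cdot 6 + \left(\frac{18}{17} - \frac{4}{15}\right)\right)^{2} = \left(\frac{2}{3} \cdot \frac{1}{9} \cdot 6 + \frac{202}{255}\right)^{2} = \left(\frac{4}{9} + \frac{202}{255}\right)^{2} = \left(\frac{946}{765}\right)^{2} = \frac{894916}{585225}$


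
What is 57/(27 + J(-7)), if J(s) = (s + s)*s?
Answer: 57/125 ≈ 0.45600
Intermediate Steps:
J(s) = 2*s² (J(s) = (2*s)*s = 2*s²)
57/(27 + J(-7)) = 57/(27 + 2*(-7)²) = 57/(27 + 2*49) = 57/(27 + 98) = 57/125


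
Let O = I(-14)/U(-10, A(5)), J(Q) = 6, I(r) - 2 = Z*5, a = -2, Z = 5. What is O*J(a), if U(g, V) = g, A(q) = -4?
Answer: -81/5 ≈ -16.200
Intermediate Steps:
I(r) = 27 (I(r) = 2 + 5*5 = 2 + 25 = 27)
O = -27/10 (O = 27/(-10) = 27*(-⅒) = -27/10 ≈ -2.7000)
O*J(a) = -27/10*6 = -81/5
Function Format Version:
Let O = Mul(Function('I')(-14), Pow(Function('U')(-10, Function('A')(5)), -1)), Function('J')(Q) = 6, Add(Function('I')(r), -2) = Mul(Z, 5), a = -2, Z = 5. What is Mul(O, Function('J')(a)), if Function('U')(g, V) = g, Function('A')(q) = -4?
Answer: Rational(-81, 5) ≈ -16.200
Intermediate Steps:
Function('I')(r) = 27 (Function('I')(r) = Add(2, Mul(5, 5)) = Add(2, 25) = 27)
O = Rational(-27, 10) (O = Mul(27, Pow(-10, -1)) = Mul(27, Rational(-1, 10)) = Rational(-27, 10) ≈ -2.7000)
Mul(O, Function('J')(a)) = Mul(Rational(-27, 10), 6) = Rational(-81, 5)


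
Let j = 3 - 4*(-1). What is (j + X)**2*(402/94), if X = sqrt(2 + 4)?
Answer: 11055/47 + 2814*sqrt(6)/47 ≈ 381.87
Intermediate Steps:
X = sqrt(6) ≈ 2.4495
j = 7 (j = 3 + 4 = 7)
(j + X)**2*(402/94) = (7 + sqrt(6))**2*(402/94) = (7 + sqrt(6))**2*(402*(1/94)) = (7 + sqrt(6))**2*(201/47) = 201*(7 + sqrt(6))**2/47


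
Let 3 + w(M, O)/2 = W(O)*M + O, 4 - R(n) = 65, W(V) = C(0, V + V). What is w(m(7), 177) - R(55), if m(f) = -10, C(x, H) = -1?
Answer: 429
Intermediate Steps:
W(V) = -1
R(n) = -61 (R(n) = 4 - 1*65 = 4 - 65 = -61)
w(M, O) = -6 - 2*M + 2*O (w(M, O) = -6 + 2*(-M + O) = -6 + 2*(O - M) = -6 + (-2*M + 2*O) = -6 - 2*M + 2*O)
w(m(7), 177) - R(55) = (-6 - 2*(-10) + 2*177) - 1*(-61) = (-6 + 20 + 354) + 61 = 368 + 61 = 429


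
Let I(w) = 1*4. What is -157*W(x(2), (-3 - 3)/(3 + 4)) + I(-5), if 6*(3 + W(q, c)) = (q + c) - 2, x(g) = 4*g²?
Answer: 2753/21 ≈ 131.10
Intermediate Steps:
I(w) = 4
W(q, c) = -10/3 + c/6 + q/6 (W(q, c) = -3 + ((q + c) - 2)/6 = -3 + ((c + q) - 2)/6 = -3 + (-2 + c + q)/6 = -3 + (-⅓ + c/6 + q/6) = -10/3 + c/6 + q/6)
-157*W(x(2), (-3 - 3)/(3 + 4)) + I(-5) = -157*(-10/3 + ((-3 - 3)/(3 + 4))/6 + (4*2²)/6) + 4 = -157*(-10/3 + (-6/7)/6 + (4*4)/6) + 4 = -157*(-10/3 + (-6*⅐)/6 + (⅙)*16) + 4 = -157*(-10/3 + (⅙)*(-6/7) + 8/3) + 4 = -157*(-10/3 - ⅐ + 8/3) + 4 = -157*(-17/21) + 4 = 2669/21 + 4 = 2753/21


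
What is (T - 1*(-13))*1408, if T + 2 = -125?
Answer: -160512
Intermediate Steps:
T = -127 (T = -2 - 125 = -127)
(T - 1*(-13))*1408 = (-127 - 1*(-13))*1408 = (-127 + 13)*1408 = -114*1408 = -160512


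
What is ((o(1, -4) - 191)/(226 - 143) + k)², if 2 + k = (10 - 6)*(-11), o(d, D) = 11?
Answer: 15984004/6889 ≈ 2320.2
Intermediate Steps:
k = -46 (k = -2 + (10 - 6)*(-11) = -2 + 4*(-11) = -2 - 44 = -46)
((o(1, -4) - 191)/(226 - 143) + k)² = ((11 - 191)/(226 - 143) - 46)² = (-180/83 - 46)² = (-3998/83)² = 15984004/6889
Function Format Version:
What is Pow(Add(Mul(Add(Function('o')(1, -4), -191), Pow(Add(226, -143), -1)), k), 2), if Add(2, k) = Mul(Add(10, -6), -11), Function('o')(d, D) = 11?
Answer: Rational(15984004, 6889) ≈ 2320.2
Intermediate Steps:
k = -46 (k = Add(-2, Mul(Add(10, -6), -11)) = Add(-2, Mul(4, -11)) = Add(-2, -44) = -46)
Pow(Add(Mul(Add(Function('o')(1, -4), -191), Pow(Add(226, -143), -1)), k), 2) = Pow(Add(Mul(Add(11, -191), Pow(Add(226, -143), -1)), -46), 2) = Pow(Add(Mul(-180, Pow(83, -1)), -46), 2) = Pow(Add(Mul(-180, Rational(1, 83)), -46), 2) = Pow(Add(Rational(-180, 83), -46), 2) = Pow(Rational(-3998, 83), 2) = Rational(15984004, 6889)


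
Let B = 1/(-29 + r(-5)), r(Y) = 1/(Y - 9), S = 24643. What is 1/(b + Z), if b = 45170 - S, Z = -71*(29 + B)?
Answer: 407/7517470 ≈ 5.4141e-5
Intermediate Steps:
r(Y) = 1/(-9 + Y)
B = -14/407 (B = 1/(-29 + 1/(-9 - 5)) = 1/(-29 + 1/(-14)) = 1/(-29 - 1/14) = 1/(-407/14) = -14/407 ≈ -0.034398)
Z = -837019/407 (Z = -71*(29 - 14/407) = -71*11789/407 = -837019/407 ≈ -2056.6)
b = 20527 (b = 45170 - 1*24643 = 45170 - 24643 = 20527)
1/(b + Z) = 1/(20527 - 837019/407) = 1/(7517470/407) = 407/7517470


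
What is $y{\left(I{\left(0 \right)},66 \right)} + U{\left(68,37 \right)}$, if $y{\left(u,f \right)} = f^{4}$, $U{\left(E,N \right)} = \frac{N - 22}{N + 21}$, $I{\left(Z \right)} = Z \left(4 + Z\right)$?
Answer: $\frac{1100534703}{58} \approx 1.8975 \cdot 10^{7}$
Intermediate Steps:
$U{\left(E,N \right)} = \frac{-22 + N}{21 + N}$
$y{\left(I{\left(0 \right)},66 \right)} + U{\left(68,37 \right)} = 66^{4} + \frac{-22 + 37}{21 + 37} = 18974736 + \frac{1}{58} \cdot 15 = 18974736 + \frac{15}{58} = \frac{1100534703}{58}$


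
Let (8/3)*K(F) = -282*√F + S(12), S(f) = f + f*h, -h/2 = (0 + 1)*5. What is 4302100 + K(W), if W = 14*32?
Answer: 8604119/2 - 846*√7 ≈ 4.2998e+6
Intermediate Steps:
W = 448
h = -10 (h = -2*(0 + 1)*5 = -2*5 = -10)
S(f) = -9*f (S(f) = f + f*(-10) = f - 10*f = -9*f)
K(F) = -81/2 - 423*√F/4 (K(F) = 3*(-282*√F - 9*12)/8 = 3*(-282*√F - 108)/8 = 3*(-108 - 282*√F)/8 = -81/2 - 423*√F/4)
4302100 + K(W) = 4302100 + (-81/2 - 846*√7) = 8604119/2 - 846*√7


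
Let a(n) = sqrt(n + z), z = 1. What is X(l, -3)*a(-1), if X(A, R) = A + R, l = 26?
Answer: 0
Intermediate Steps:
a(n) = sqrt(1 + n) (a(n) = sqrt(n + 1) = sqrt(1 + n))
X(l, -3)*a(-1) = (26 - 3)*sqrt(1 - 1) = 23*sqrt(0) = 23*0 = 0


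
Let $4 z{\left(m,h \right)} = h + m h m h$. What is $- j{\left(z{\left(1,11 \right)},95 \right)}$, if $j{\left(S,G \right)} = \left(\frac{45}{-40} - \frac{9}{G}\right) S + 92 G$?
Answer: $- \frac{6611809}{760} \approx -8699.8$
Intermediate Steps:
$z{\left(m,h \right)} = \frac{h}{4} + \frac{h^{2} m^{2}}{4}$ ($z{\left(m,h \right)} = \frac{h + m h m h}{4} = \frac{h + h m^{2} h}{4} = \frac{h + h^{2} m^{2}}{4} = \frac{h}{4} + \frac{h^{2} m^{2}}{4}$)
$j{\left(S,G \right)} = 92 G + S \left(- \frac{9}{8} - \frac{9}{G}\right)$ ($j{\left(S,G \right)} = \left(45 \left(- \frac{1}{40}\right) - \frac{9}{G}\right) S + 92 G = \left(- \frac{9}{8} - \frac{9}{G}\right) S + 92 G = S \left(- \frac{9}{8} - \frac{9}{G}\right) + 92 G = 92 G + S \left(- \frac{9}{8} - \frac{9}{G}\right)$)
$- j{\left(z{\left(1,11 \right)},95 \right)} = - (92 \cdot 95 - \frac{9 \cdot \frac{1}{4} \cdot 11 \left(1 + 11 \cdot 1^{2}\right)}{8} - \frac{9 \cdot \frac{1}{4} \cdot 11 \left(1 + 11 \cdot 1^{2}\right)}{95}) = - (8740 - \frac{9 \cdot \frac{1}{4} \cdot 11 \left(1 + 11 \cdot 1\right)}{8} - 9 \cdot \frac{1}{4} \cdot 11 \left(1 + 11 \cdot 1\right) \frac{1}{95}) = - (8740 - \frac{9 \cdot \frac{1}{4} \cdot 11 \left(1 + 11\right)}{8} - 9 \cdot \frac{1}{4} \cdot 11 \left(1 + 11\right) \frac{1}{95}) = - (8740 - \frac{9 \cdot \frac{1}{4} \cdot 11 \cdot 12}{8} - 9 \cdot \frac{1}{4} \cdot 11 \cdot 12 \cdot \frac{1}{95}) = - (8740 - \frac{297}{8} - 297 \cdot \frac{1}{95}) = - (8740 - \frac{297}{8} - \frac{297}{95}) = \left(-1\right) \frac{6611809}{760} = - \frac{6611809}{760}$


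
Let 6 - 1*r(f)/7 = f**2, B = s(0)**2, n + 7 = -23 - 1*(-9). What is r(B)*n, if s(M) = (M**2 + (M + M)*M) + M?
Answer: -882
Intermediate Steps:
s(M) = M + 3*M**2 (s(M) = (M**2 + (2*M)*M) + M = (M**2 + 2*M**2) + M = 3*M**2 + M = M + 3*M**2)
n = -21 (n = -7 + (-23 - 1*(-9)) = -7 + (-23 + 9) = -7 - 14 = -21)
B = 0 (B = (0*(1 + 3*0))**2 = (0*(1 + 0))**2 = (0*1)**2 = 0**2 = 0)
r(f) = 42 - 7*f**2
r(B)*n = (42 - 7*0**2)*(-21) = (42 - 7*0)*(-21) = (42 + 0)*(-21) = 42*(-21) = -882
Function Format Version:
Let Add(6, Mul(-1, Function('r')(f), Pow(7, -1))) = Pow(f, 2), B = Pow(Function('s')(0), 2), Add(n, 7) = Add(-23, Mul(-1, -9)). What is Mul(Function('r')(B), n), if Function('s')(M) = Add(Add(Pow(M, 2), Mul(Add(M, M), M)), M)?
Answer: -882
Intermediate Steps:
Function('s')(M) = Add(M, Mul(3, Pow(M, 2))) (Function('s')(M) = Add(Add(Pow(M, 2), Mul(Mul(2, M), M)), M) = Add(Add(Pow(M, 2), Mul(2, Pow(M, 2))), M) = Add(Mul(3, Pow(M, 2)), M) = Add(M, Mul(3, Pow(M, 2))))
n = -21 (n = Add(-7, Add(-23, Mul(-1, -9))) = Add(-7, Add(-23, 9)) = Add(-7, -14) = -21)
B = 0 (B = Pow(Mul(0, Add(1, Mul(3, 0))), 2) = Pow(Mul(0, Add(1, 0)), 2) = Pow(Mul(0, 1), 2) = Pow(0, 2) = 0)
Function('r')(f) = Add(42, Mul(-7, Pow(f, 2)))
Mul(Function('r')(B), n) = Mul(Add(42, Mul(-7, Pow(0, 2))), -21) = Mul(Add(42, Mul(-7, 0)), -21) = Mul(Add(42, 0), -21) = Mul(42, -21) = -882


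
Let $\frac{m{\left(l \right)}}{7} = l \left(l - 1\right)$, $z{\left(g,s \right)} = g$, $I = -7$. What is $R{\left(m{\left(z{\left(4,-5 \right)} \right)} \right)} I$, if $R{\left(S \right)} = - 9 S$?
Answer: $5292$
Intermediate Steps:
$m{\left(l \right)} = 7 l \left(-1 + l\right)$ ($m{\left(l \right)} = 7 l \left(l - 1\right) = 7 l \left(-1 + l\right)$)
$R{\left(m{\left(z{\left(4,-5 \right)} \right)} \right)} I = - 9 \cdot 7 \cdot 4 \left(-1 + 4\right) \left(-7\right) = - 9 \cdot 7 \cdot 4 \cdot 3 \left(-7\right) = \left(-9\right) 84 \left(-7\right) = \left(-756\right) \left(-7\right) = 5292$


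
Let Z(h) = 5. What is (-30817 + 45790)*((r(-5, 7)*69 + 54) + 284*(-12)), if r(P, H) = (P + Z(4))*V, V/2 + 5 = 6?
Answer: -50219442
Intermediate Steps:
V = 2 (V = -10 + 2*6 = -10 + 12 = 2)
r(P, H) = 10 + 2*P (r(P, H) = (P + 5)*2 = (5 + P)*2 = 10 + 2*P)
(-30817 + 45790)*((r(-5, 7)*69 + 54) + 284*(-12)) = (-30817 + 45790)*(((10 + 2*(-5))*69 + 54) + 284*(-12)) = 14973*(((10 - 10)*69 + 54) - 3408) = 14973*((0*69 + 54) - 3408) = 14973*((0 + 54) - 3408) = 14973*(54 - 3408) = 14973*(-3354) = -50219442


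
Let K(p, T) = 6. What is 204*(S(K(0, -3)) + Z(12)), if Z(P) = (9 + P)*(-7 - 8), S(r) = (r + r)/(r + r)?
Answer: -64056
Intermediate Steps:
S(r) = 1 (S(r) = (2*r)/((2*r)) = (2*r)*(1/(2*r)) = 1)
Z(P) = -135 - 15*P (Z(P) = (9 + P)*(-15) = -135 - 15*P)
204*(S(K(0, -3)) + Z(12)) = 204*(1 + (-135 - 15*12)) = 204*(1 + (-135 - 180)) = 204*(1 - 315) = 204*(-314) = -64056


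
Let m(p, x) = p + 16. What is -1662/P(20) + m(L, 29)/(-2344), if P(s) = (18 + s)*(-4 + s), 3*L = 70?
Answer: -734933/267216 ≈ -2.7503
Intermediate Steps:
L = 70/3 (L = (⅓)*70 = 70/3 ≈ 23.333)
m(p, x) = 16 + p
P(s) = (-4 + s)*(18 + s)
-1662/P(20) + m(L, 29)/(-2344) = -1662/(-72 + 20² + 14*20) + (16 + 70/3)/(-2344) = -1662/(-72 + 400 + 280) + (118/3)*(-1/2344) = -1662/608 - 59/3516 = -1662*1/608 - 59/3516 = -831/304 - 59/3516 = -734933/267216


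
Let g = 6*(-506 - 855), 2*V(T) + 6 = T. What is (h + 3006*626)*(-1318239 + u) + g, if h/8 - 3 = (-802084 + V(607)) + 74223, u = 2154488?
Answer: -3293737289462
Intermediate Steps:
V(T) = -3 + T/2
h = -5820460 (h = 24 + 8*((-802084 + (-3 + (1/2)*607)) + 74223) = 24 + 8*((-802084 + (-3 + 607/2)) + 74223) = 24 + 8*((-802084 + 601/2) + 74223) = 24 + 8*(-1603567/2 + 74223) = 24 + 8*(-1455121/2) = 24 - 5820484 = -5820460)
g = -8166 (g = 6*(-1361) = -8166)
(h + 3006*626)*(-1318239 + u) + g = (-5820460 + 3006*626)*(-1318239 + 2154488) - 8166 = (-5820460 + 1881756)*836249 - 8166 = -3938704*836249 - 8166 = -3293737281296 - 8166 = -3293737289462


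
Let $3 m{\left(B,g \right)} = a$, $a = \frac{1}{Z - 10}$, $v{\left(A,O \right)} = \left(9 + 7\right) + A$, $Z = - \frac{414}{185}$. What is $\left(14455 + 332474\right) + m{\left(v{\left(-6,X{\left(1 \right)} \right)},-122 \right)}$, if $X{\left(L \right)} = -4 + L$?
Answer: $\frac{2356341583}{6792} \approx 3.4693 \cdot 10^{5}$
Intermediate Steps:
$Z = - \frac{414}{185}$ ($Z = \left(-414\right) \frac{1}{185} = - \frac{414}{185} \approx -2.2378$)
$v{\left(A,O \right)} = 16 + A$
$a = - \frac{185}{2264}$ ($a = \frac{1}{- \frac{414}{185} - 10} = \frac{1}{- \frac{2264}{185}} = - \frac{185}{2264} \approx -0.081714$)
$m{\left(B,g \right)} = - \frac{185}{6792}$ ($m{\left(B,g \right)} = \frac{1}{3} \left(- \frac{185}{2264}\right) = - \frac{185}{6792}$)
$\left(14455 + 332474\right) + m{\left(v{\left(-6,X{\left(1 \right)} \right)},-122 \right)} = \left(14455 + 332474\right) - \frac{185}{6792} = 346929 - \frac{185}{6792} = \frac{2356341583}{6792}$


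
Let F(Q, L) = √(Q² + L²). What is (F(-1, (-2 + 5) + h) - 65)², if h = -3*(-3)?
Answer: (65 - √145)² ≈ 2804.6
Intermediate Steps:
h = 9
F(Q, L) = √(L² + Q²)
(F(-1, (-2 + 5) + h) - 65)² = (√(((-2 + 5) + 9)² + (-1)²) - 65)² = (√((3 + 9)² + 1) - 65)² = (√(12² + 1) - 65)² = (√(144 + 1) - 65)² = (√145 - 65)² = (-65 + √145)²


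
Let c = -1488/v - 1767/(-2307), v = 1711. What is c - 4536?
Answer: -5968419317/1315759 ≈ -4536.1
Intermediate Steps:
c = -136493/1315759 (c = -1488/1711 - 1767/(-2307) = -1488*1/1711 - 1767*(-1/2307) = -1488/1711 + 589/769 = -136493/1315759 ≈ -0.10374)
c - 4536 = -136493/1315759 - 4536 = -5968419317/1315759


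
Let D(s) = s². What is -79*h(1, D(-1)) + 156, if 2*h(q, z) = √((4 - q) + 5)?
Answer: 156 - 79*√2 ≈ 44.277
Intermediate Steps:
h(q, z) = √(9 - q)/2 (h(q, z) = √((4 - q) + 5)/2 = √(9 - q)/2)
-79*h(1, D(-1)) + 156 = -79*√(9 - 1*1)/2 + 156 = -79*√(9 - 1)/2 + 156 = -79*√8/2 + 156 = -79*2*√2/2 + 156 = -79*√2 + 156 = 156 - 79*√2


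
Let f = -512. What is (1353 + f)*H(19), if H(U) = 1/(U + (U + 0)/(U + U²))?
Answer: 16820/381 ≈ 44.147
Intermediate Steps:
H(U) = 1/(U + U/(U + U²))
(1353 + f)*H(19) = (1353 - 512)*((1 + 19)/(1 + 19 + 19²)) = 841*(20/(1 + 19 + 361)) = 841*(20/381) = 16820/381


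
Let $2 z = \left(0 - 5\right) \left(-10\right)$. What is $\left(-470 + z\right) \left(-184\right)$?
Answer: $81880$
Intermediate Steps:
$z = 25$ ($z = \frac{\left(0 - 5\right) \left(-10\right)}{2} = \frac{\left(-5\right) \left(-10\right)}{2} = \frac{1}{2} \cdot 50 = 25$)
$\left(-470 + z\right) \left(-184\right) = \left(-470 + 25\right) \left(-184\right) = \left(-445\right) \left(-184\right) = 81880$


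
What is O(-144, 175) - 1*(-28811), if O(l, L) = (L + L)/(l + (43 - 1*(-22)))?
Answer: 2275719/79 ≈ 28807.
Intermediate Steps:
O(l, L) = 2*L/(65 + l) (O(l, L) = (2*L)/(l + (43 + 22)) = (2*L)/(l + 65) = (2*L)/(65 + l) = 2*L/(65 + l))
O(-144, 175) - 1*(-28811) = 2*175/(65 - 144) - 1*(-28811) = 2*175/(-79) + 28811 = 2*175*(-1/79) + 28811 = -350/79 + 28811 = 2275719/79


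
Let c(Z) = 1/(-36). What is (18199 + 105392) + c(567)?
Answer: 4449275/36 ≈ 1.2359e+5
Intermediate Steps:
c(Z) = -1/36
(18199 + 105392) + c(567) = (18199 + 105392) - 1/36 = 123591 - 1/36 = 4449275/36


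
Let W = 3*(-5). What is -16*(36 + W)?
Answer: -336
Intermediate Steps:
W = -15
-16*(36 + W) = -16*(36 - 15) = -16*21 = -336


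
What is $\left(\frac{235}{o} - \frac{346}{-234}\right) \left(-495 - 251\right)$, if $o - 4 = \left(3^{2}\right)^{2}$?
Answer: $- \frac{6296240}{1989} \approx -3165.5$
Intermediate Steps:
$o = 85$ ($o = 4 + \left(3^{2}\right)^{2} = 4 + 9^{2} = 4 + 81 = 85$)
$\left(\frac{235}{o} - \frac{346}{-234}\right) \left(-495 - 251\right) = \left(\frac{235}{85} - \frac{346}{-234}\right) \left(-495 - 251\right) = \left(235 \cdot \frac{1}{85} - - \frac{173}{117}\right) \left(-746\right) = \left(\frac{47}{17} + \frac{173}{117}\right) \left(-746\right) = \frac{8440}{1989} \left(-746\right) = - \frac{6296240}{1989}$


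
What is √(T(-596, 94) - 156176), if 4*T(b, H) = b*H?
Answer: I*√170182 ≈ 412.53*I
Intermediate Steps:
T(b, H) = H*b/4 (T(b, H) = (b*H)/4 = (H*b)/4 = H*b/4)
√(T(-596, 94) - 156176) = √((¼)*94*(-596) - 156176) = √(-14006 - 156176) = √(-170182) = I*√170182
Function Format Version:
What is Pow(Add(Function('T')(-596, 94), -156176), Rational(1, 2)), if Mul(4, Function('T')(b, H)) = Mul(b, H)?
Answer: Mul(I, Pow(170182, Rational(1, 2))) ≈ Mul(412.53, I)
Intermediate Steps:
Function('T')(b, H) = Mul(Rational(1, 4), H, b) (Function('T')(b, H) = Mul(Rational(1, 4), Mul(b, H)) = Mul(Rational(1, 4), Mul(H, b)) = Mul(Rational(1, 4), H, b))
Pow(Add(Function('T')(-596, 94), -156176), Rational(1, 2)) = Pow(Add(Mul(Rational(1, 4), 94, -596), -156176), Rational(1, 2)) = Pow(Add(-14006, -156176), Rational(1, 2)) = Pow(-170182, Rational(1, 2)) = Mul(I, Pow(170182, Rational(1, 2)))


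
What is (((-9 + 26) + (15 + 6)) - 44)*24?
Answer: -144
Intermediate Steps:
(((-9 + 26) + (15 + 6)) - 44)*24 = ((17 + 21) - 44)*24 = (38 - 44)*24 = -6*24 = -144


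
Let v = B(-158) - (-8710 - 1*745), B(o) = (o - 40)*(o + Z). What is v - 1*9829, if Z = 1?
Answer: 30712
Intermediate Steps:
B(o) = (1 + o)*(-40 + o) (B(o) = (o - 40)*(o + 1) = (-40 + o)*(1 + o) = (1 + o)*(-40 + o))
v = 40541 (v = (-40 + (-158)**2 - 39*(-158)) - (-8710 - 1*745) = (-40 + 24964 + 6162) - (-8710 - 745) = 31086 - 1*(-9455) = 31086 + 9455 = 40541)
v - 1*9829 = 40541 - 1*9829 = 40541 - 9829 = 30712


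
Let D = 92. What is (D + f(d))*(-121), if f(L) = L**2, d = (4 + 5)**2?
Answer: -805013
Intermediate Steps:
d = 81 (d = 9**2 = 81)
(D + f(d))*(-121) = (92 + 81**2)*(-121) = (92 + 6561)*(-121) = 6653*(-121) = -805013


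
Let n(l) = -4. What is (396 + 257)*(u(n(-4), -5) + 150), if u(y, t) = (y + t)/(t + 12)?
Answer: 679773/7 ≈ 97110.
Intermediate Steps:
u(y, t) = (t + y)/(12 + t)
(396 + 257)*(u(n(-4), -5) + 150) = (396 + 257)*((-5 - 4)/(12 - 5) + 150) = 653*(-9/7 + 150) = 653*(1041/7) = 679773/7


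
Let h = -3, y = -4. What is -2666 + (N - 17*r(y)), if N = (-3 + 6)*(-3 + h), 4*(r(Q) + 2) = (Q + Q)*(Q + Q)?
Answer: -2922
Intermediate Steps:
r(Q) = -2 + Q² (r(Q) = -2 + ((Q + Q)*(Q + Q))/4 = -2 + ((2*Q)*(2*Q))/4 = -2 + (4*Q²)/4 = -2 + Q²)
N = -18 (N = (-3 + 6)*(-3 - 3) = 3*(-6) = -18)
-2666 + (N - 17*r(y)) = -2666 + (-18 - 17*(-2 + (-4)²)) = -2666 + (-18 - 17*(-2 + 16)) = -2666 + (-18 - 17*14) = -2666 + (-18 - 238) = -2666 - 256 = -2922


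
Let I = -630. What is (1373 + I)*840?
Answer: 624120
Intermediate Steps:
(1373 + I)*840 = (1373 - 630)*840 = 743*840 = 624120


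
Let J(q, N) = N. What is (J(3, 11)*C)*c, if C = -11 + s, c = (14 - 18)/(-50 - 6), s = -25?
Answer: -198/7 ≈ -28.286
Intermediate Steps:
c = 1/14 (c = -4/(-56) = -4*(-1/56) = 1/14 ≈ 0.071429)
C = -36 (C = -11 - 25 = -36)
(J(3, 11)*C)*c = (11*(-36))*(1/14) = -396*1/14 = -198/7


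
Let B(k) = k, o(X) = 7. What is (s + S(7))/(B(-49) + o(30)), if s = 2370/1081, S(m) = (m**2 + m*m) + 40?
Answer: -25258/7567 ≈ -3.3379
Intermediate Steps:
S(m) = 40 + 2*m**2 (S(m) = (m**2 + m**2) + 40 = 2*m**2 + 40 = 40 + 2*m**2)
s = 2370/1081 (s = 2370*(1/1081) = 2370/1081 ≈ 2.1924)
(s + S(7))/(B(-49) + o(30)) = (2370/1081 + (40 + 2*7**2))/(-49 + 7) = (2370/1081 + (40 + 2*49))/(-42) = (2370/1081 + (40 + 98))*(-1/42) = (2370/1081 + 138)*(-1/42) = (151548/1081)*(-1/42) = -25258/7567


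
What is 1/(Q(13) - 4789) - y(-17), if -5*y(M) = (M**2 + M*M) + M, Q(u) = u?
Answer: 2679331/23880 ≈ 112.20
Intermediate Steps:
y(M) = -2*M**2/5 - M/5 (y(M) = -((M**2 + M*M) + M)/5 = -((M**2 + M**2) + M)/5 = -(2*M**2 + M)/5 = -(M + 2*M**2)/5 = -2*M**2/5 - M/5)
1/(Q(13) - 4789) - y(-17) = 1/(13 - 4789) - (-1)*(-17)*(1 + 2*(-17))/5 = 1/(-4776) - (-1)*(-17)*(1 - 34)/5 = -1/4776 - (-1)*(-17)*(-33)/5 = -1/4776 - 1*(-561/5) = -1/4776 + 561/5 = 2679331/23880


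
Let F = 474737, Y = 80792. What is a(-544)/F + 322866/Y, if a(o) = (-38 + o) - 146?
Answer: 76608809833/19177475852 ≈ 3.9947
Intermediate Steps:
a(o) = -184 + o
a(-544)/F + 322866/Y = (-184 - 544)/474737 + 322866/80792 = -728*1/474737 + 322866*(1/80792) = -728/474737 + 161433/40396 = 76608809833/19177475852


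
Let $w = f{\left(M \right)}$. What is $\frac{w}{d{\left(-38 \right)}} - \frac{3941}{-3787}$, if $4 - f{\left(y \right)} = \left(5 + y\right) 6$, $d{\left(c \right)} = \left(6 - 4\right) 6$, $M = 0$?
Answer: $- \frac{3655}{3246} \approx -1.126$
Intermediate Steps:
$d{\left(c \right)} = 12$ ($d{\left(c \right)} = 2 \cdot 6 = 12$)
$f{\left(y \right)} = -26 - 6 y$ ($f{\left(y \right)} = 4 - \left(5 + y\right) 6 = 4 - \left(30 + 6 y\right) = -26 - 6 y$)
$w = -26$ ($w = -26 - 0 = -26 + 0 = -26$)
$\frac{w}{d{\left(-38 \right)}} - \frac{3941}{-3787} = - \frac{26}{12} - \frac{3941}{-3787} = \left(-26\right) \frac{1}{12} - - \frac{563}{541} = - \frac{13}{6} + \frac{563}{541} = - \frac{3655}{3246}$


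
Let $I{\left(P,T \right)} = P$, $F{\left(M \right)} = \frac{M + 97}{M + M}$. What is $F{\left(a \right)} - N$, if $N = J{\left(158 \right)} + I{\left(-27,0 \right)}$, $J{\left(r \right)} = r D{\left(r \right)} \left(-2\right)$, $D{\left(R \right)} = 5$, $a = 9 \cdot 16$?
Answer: $\frac{463057}{288} \approx 1607.8$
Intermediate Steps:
$a = 144$
$F{\left(M \right)} = \frac{97 + M}{2 M}$
$J{\left(r \right)} = - 10 r$ ($J{\left(r \right)} = r 5 \left(-2\right) = 5 r \left(-2\right) = - 10 r$)
$N = -1607$ ($N = \left(-10\right) 158 - 27 = -1580 - 27 = -1607$)
$F{\left(a \right)} - N = \frac{97 + 144}{2 \cdot 144} - -1607 = \frac{1}{2} \cdot \frac{1}{144} \cdot 241 + 1607 = \frac{241}{288} + 1607 = \frac{463057}{288}$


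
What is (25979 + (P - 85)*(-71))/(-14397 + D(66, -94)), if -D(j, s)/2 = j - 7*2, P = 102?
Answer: -24772/14501 ≈ -1.7083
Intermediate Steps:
D(j, s) = 28 - 2*j (D(j, s) = -2*(j - 7*2) = -2*(j - 14) = -2*(-14 + j) = 28 - 2*j)
(25979 + (P - 85)*(-71))/(-14397 + D(66, -94)) = (25979 + (102 - 85)*(-71))/(-14397 + (28 - 2*66)) = (25979 + 17*(-71))/(-14397 + (28 - 132)) = (25979 - 1207)/(-14397 - 104) = 24772/(-14501) = 24772*(-1/14501) = -24772/14501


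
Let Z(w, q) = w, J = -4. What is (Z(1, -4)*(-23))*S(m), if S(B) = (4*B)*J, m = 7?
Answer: 2576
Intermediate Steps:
S(B) = -16*B (S(B) = (4*B)*(-4) = -16*B)
(Z(1, -4)*(-23))*S(m) = (1*(-23))*(-16*7) = -23*(-112) = 2576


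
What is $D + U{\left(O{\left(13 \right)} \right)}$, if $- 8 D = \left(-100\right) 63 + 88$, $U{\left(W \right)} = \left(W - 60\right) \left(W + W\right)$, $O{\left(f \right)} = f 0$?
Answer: $\frac{1553}{2} \approx 776.5$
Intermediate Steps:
$O{\left(f \right)} = 0$
$U{\left(W \right)} = 2 W \left(-60 + W\right)$ ($U{\left(W \right)} = \left(-60 + W\right) 2 W = 2 W \left(-60 + W\right)$)
$D = \frac{1553}{2}$ ($D = - \frac{\left(-100\right) 63 + 88}{8} = - \frac{-6300 + 88}{8} = \left(- \frac{1}{8}\right) \left(-6212\right) = \frac{1553}{2} \approx 776.5$)
$D + U{\left(O{\left(13 \right)} \right)} = \frac{1553}{2} + 2 \cdot 0 \left(-60 + 0\right) = \frac{1553}{2} + 2 \cdot 0 \left(-60\right) = \frac{1553}{2} + 0 = \frac{1553}{2}$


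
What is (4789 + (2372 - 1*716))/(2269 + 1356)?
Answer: 1289/725 ≈ 1.7779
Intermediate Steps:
(4789 + (2372 - 1*716))/(2269 + 1356) = (4789 + (2372 - 716))/3625 = (4789 + 1656)*(1/3625) = 6445*(1/3625) = 1289/725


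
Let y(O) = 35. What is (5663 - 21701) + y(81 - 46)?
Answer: -16003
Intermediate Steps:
(5663 - 21701) + y(81 - 46) = (5663 - 21701) + 35 = -16038 + 35 = -16003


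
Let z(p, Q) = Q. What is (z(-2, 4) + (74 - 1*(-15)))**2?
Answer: 8649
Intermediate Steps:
(z(-2, 4) + (74 - 1*(-15)))**2 = (4 + (74 - 1*(-15)))**2 = (4 + (74 + 15))**2 = (4 + 89)**2 = 93**2 = 8649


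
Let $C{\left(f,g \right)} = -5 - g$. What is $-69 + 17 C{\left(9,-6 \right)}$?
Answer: $-52$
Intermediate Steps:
$-69 + 17 C{\left(9,-6 \right)} = -69 + 17 \left(-5 - -6\right) = -69 + 17 \left(-5 + 6\right) = -69 + 17 \cdot 1 = -69 + 17 = -52$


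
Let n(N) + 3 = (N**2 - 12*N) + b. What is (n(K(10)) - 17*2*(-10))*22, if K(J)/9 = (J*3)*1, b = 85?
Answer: 1541804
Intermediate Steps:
K(J) = 27*J (K(J) = 9*((J*3)*1) = 9*((3*J)*1) = 9*(3*J) = 27*J)
n(N) = 82 + N**2 - 12*N (n(N) = -3 + ((N**2 - 12*N) + 85) = -3 + (85 + N**2 - 12*N) = 82 + N**2 - 12*N)
(n(K(10)) - 17*2*(-10))*22 = ((82 + (27*10)**2 - 324*10) - 17*2*(-10))*22 = ((82 + 270**2 - 12*270) - 34*(-10))*22 = ((82 + 72900 - 3240) + 340)*22 = (69742 + 340)*22 = 70082*22 = 1541804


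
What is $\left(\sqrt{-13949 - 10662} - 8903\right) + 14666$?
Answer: $5763 + i \sqrt{24611} \approx 5763.0 + 156.88 i$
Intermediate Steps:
$\left(\sqrt{-13949 - 10662} - 8903\right) + 14666 = \left(\sqrt{-24611} - 8903\right) + 14666 = \left(i \sqrt{24611} - 8903\right) + 14666 = \left(-8903 + i \sqrt{24611}\right) + 14666 = 5763 + i \sqrt{24611}$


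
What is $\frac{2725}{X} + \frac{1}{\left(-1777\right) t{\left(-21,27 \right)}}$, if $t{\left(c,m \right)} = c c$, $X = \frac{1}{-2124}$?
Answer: $- \frac{4535728350301}{783657} \approx -5.7879 \cdot 10^{6}$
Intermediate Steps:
$X = - \frac{1}{2124} \approx -0.00047081$
$t{\left(c,m \right)} = c^{2}$
$\frac{2725}{X} + \frac{1}{\left(-1777\right) t{\left(-21,27 \right)}} = \frac{2725}{- \frac{1}{2124}} + \frac{1}{\left(-1777\right) \left(-21\right)^{2}} = 2725 \left(-2124\right) - \frac{1}{1777 \cdot 441} = -5787900 - \frac{1}{783657} = - \frac{4535728350301}{783657}$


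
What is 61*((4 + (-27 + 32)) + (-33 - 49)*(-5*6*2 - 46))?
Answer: 530761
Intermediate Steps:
61*((4 + (-27 + 32)) + (-33 - 49)*(-5*6*2 - 46)) = 61*((4 + 5) - 82*(-30*2 - 46)) = 61*(9 - 82*(-60 - 46)) = 61*(9 - 82*(-106)) = 61*(9 + 8692) = 61*8701 = 530761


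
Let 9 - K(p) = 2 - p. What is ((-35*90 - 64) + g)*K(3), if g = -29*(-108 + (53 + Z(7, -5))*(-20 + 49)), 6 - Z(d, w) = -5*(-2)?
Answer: -412910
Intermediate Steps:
Z(d, w) = -4 (Z(d, w) = 6 - (-5)*(-2) = 6 - 1*10 = 6 - 10 = -4)
K(p) = 7 + p (K(p) = 9 - (2 - p) = 9 + (-2 + p) = 7 + p)
g = -38077 (g = -29*(-108 + (53 - 4)*(-20 + 49)) = -29*(-108 + 49*29) = -29*(-108 + 1421) = -29*1313 = -38077)
((-35*90 - 64) + g)*K(3) = ((-35*90 - 64) - 38077)*(7 + 3) = ((-3150 - 64) - 38077)*10 = (-3214 - 38077)*10 = -41291*10 = -412910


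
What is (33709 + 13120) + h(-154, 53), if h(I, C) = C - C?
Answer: 46829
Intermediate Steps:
h(I, C) = 0
(33709 + 13120) + h(-154, 53) = (33709 + 13120) + 0 = 46829 + 0 = 46829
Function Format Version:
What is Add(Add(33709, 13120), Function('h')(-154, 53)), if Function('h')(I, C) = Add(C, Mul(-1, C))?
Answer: 46829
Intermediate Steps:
Function('h')(I, C) = 0
Add(Add(33709, 13120), Function('h')(-154, 53)) = Add(Add(33709, 13120), 0) = Add(46829, 0) = 46829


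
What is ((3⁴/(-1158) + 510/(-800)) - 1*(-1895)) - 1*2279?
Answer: -5939883/15440 ≈ -384.71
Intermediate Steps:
((3⁴/(-1158) + 510/(-800)) - 1*(-1895)) - 1*2279 = ((81*(-1/1158) + 510*(-1/800)) + 1895) - 2279 = ((-27/386 - 51/80) + 1895) - 2279 = (-10923/15440 + 1895) - 2279 = 29247877/15440 - 2279 = -5939883/15440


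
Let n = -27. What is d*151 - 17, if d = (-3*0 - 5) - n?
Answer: 3305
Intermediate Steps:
d = 22 (d = (-3*0 - 5) - 1*(-27) = (0 - 5) + 27 = -5 + 27 = 22)
d*151 - 17 = 22*151 - 17 = 3322 - 17 = 3305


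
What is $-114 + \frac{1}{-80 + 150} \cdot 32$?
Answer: $- \frac{3974}{35} \approx -113.54$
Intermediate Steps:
$-114 + \frac{1}{-80 + 150} \cdot 32 = -114 + \frac{1}{70} \cdot 32 = -114 + \frac{16}{35} = - \frac{3974}{35}$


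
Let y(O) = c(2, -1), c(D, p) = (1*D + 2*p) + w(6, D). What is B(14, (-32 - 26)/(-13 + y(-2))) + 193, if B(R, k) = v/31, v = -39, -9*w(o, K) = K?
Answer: 5944/31 ≈ 191.74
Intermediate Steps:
w(o, K) = -K/9
c(D, p) = 2*p + 8*D/9 (c(D, p) = (1*D + 2*p) - D/9 = (D + 2*p) - D/9 = 2*p + 8*D/9)
y(O) = -2/9 (y(O) = 2*(-1) + (8/9)*2 = -2 + 16/9 = -2/9)
B(R, k) = -39/31
B(14, (-32 - 26)/(-13 + y(-2))) + 193 = -39/31 + 193 = 5944/31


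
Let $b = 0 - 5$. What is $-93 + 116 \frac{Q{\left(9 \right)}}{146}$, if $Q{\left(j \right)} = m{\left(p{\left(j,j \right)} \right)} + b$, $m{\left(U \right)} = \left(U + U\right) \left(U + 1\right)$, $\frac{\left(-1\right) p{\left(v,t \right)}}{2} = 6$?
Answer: $\frac{8233}{73} \approx 112.78$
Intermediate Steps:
$b = -5$ ($b = 0 - 5 = -5$)
$p{\left(v,t \right)} = -12$ ($p{\left(v,t \right)} = \left(-2\right) 6 = -12$)
$m{\left(U \right)} = 2 U \left(1 + U\right)$
$Q{\left(j \right)} = 259$ ($Q{\left(j \right)} = 2 \left(-12\right) \left(1 - 12\right) - 5 = 2 \left(-12\right) \left(-11\right) - 5 = 264 - 5 = 259$)
$-93 + 116 \frac{Q{\left(9 \right)}}{146} = -93 + 116 \cdot \frac{259}{146} = -93 + \frac{15022}{73} = \frac{8233}{73}$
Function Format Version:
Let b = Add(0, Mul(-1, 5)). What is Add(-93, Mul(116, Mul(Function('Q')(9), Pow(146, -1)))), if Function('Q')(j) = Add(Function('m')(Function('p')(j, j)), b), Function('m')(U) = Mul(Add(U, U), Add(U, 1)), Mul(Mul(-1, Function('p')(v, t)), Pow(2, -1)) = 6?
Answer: Rational(8233, 73) ≈ 112.78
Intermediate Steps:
b = -5 (b = Add(0, -5) = -5)
Function('p')(v, t) = -12 (Function('p')(v, t) = Mul(-2, 6) = -12)
Function('m')(U) = Mul(2, U, Add(1, U)) (Function('m')(U) = Mul(Mul(2, U), Add(1, U)) = Mul(2, U, Add(1, U)))
Function('Q')(j) = 259 (Function('Q')(j) = Add(Mul(2, -12, Add(1, -12)), -5) = Add(Mul(2, -12, -11), -5) = Add(264, -5) = 259)
Add(-93, Mul(116, Mul(Function('Q')(9), Pow(146, -1)))) = Add(-93, Mul(116, Mul(259, Pow(146, -1)))) = Add(-93, Mul(116, Mul(259, Rational(1, 146)))) = Add(-93, Mul(116, Rational(259, 146))) = Add(-93, Rational(15022, 73)) = Rational(8233, 73)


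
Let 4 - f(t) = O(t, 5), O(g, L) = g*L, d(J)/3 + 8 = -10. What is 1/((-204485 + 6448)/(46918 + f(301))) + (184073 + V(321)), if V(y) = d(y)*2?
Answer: 36431831288/198037 ≈ 1.8396e+5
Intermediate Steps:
d(J) = -54 (d(J) = -24 + 3*(-10) = -24 - 30 = -54)
O(g, L) = L*g
f(t) = 4 - 5*t
V(y) = -108 (V(y) = -54*2 = -108)
1/((-204485 + 6448)/(46918 + f(301))) + (184073 + V(321)) = 1/((-204485 + 6448)/(46918 + (4 - 5*301))) + (184073 - 108) = 1/(-198037/(46918 + (4 - 1505))) + 183965 = 1/(-198037/(46918 - 1501)) + 183965 = 1/(-198037/45417) + 183965 = -45417/198037 + 183965 = 36431831288/198037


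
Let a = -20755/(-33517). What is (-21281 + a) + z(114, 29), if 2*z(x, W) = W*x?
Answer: -657850921/33517 ≈ -19627.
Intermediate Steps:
z(x, W) = W*x/2 (z(x, W) = (W*x)/2 = W*x/2)
a = 20755/33517 (a = -20755*(-1/33517) = 20755/33517 ≈ 0.61924)
(-21281 + a) + z(114, 29) = (-21281 + 20755/33517) + (1/2)*29*114 = -713254522/33517 + 1653 = -657850921/33517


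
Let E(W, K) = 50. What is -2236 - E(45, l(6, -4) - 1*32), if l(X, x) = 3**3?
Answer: -2286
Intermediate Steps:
l(X, x) = 27
-2236 - E(45, l(6, -4) - 1*32) = -2236 - 1*50 = -2236 - 50 = -2286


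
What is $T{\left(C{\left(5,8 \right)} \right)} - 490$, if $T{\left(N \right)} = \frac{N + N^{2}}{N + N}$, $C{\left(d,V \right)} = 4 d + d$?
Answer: $-477$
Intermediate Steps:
$C{\left(d,V \right)} = 5 d$
$T{\left(N \right)} = \frac{N + N^{2}}{2 N}$
$T{\left(C{\left(5,8 \right)} \right)} - 490 = \left(\frac{1}{2} + \frac{5 \cdot 5}{2}\right) - 490 = \left(\frac{1}{2} + \frac{1}{2} \cdot 25\right) - 490 = \left(\frac{1}{2} + \frac{25}{2}\right) - 490 = 13 - 490 = -477$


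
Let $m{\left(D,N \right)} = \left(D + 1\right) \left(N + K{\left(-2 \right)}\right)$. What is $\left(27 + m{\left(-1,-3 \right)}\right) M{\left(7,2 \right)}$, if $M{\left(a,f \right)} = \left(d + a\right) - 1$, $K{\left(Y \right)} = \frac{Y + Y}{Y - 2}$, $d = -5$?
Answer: $27$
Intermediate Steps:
$K{\left(Y \right)} = \frac{2 Y}{-2 + Y}$
$M{\left(a,f \right)} = -6 + a$ ($M{\left(a,f \right)} = \left(-5 + a\right) - 1 = -6 + a$)
$m{\left(D,N \right)} = \left(1 + D\right) \left(1 + N\right)$ ($m{\left(D,N \right)} = \left(D + 1\right) \left(N + 2 \left(-2\right) \frac{1}{-2 - 2}\right) = \left(1 + D\right) \left(N + 2 \left(-2\right) \frac{1}{-4}\right) = \left(1 + D\right) \left(N + 2 \left(-2\right) \left(- \frac{1}{4}\right)\right) = \left(1 + D\right) \left(N + 1\right) = \left(1 + D\right) \left(1 + N\right)$)
$\left(27 + m{\left(-1,-3 \right)}\right) M{\left(7,2 \right)} = \left(27 - 0\right) \left(-6 + 7\right) = \left(27 + \left(1 - 1 - 3 + 3\right)\right) 1 = \left(27 + 0\right) 1 = 27 \cdot 1 = 27$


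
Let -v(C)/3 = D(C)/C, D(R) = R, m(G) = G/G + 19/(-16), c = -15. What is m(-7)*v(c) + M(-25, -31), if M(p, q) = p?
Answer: -391/16 ≈ -24.438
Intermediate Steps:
m(G) = -3/16 (m(G) = 1 + 19*(-1/16) = 1 - 19/16 = -3/16)
v(C) = -3 (v(C) = -3*C/C = -3*1 = -3)
m(-7)*v(c) + M(-25, -31) = -3/16*(-3) - 25 = 9/16 - 25 = -391/16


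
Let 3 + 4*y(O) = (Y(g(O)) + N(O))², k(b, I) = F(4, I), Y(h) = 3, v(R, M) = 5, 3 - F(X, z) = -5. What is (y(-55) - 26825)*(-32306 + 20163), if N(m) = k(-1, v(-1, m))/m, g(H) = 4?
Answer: 1970608091209/6050 ≈ 3.2572e+8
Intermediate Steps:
F(X, z) = 8 (F(X, z) = 3 - 1*(-5) = 3 + 5 = 8)
k(b, I) = 8
N(m) = 8/m
y(O) = -¾ + (3 + 8/O)²/4
(y(-55) - 26825)*(-32306 + 20163) = ((3/2 + 12/(-55) + 16/(-55)²) - 26825)*(-32306 + 20163) = ((3/2 + 12*(-1/55) + 16*(1/3025)) - 26825)*(-12143) = ((3/2 - 12/55 + 16/3025) - 26825)*(-12143) = (7787/6050 - 26825)*(-12143) = -162283463/6050*(-12143) = 1970608091209/6050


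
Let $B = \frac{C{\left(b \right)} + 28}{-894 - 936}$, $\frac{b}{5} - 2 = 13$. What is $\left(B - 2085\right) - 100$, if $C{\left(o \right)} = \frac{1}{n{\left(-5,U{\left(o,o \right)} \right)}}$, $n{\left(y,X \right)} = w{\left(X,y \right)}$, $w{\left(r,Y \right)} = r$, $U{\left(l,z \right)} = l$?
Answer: $- \frac{299893351}{137250} \approx -2185.0$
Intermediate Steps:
$b = 75$ ($b = 10 + 5 \cdot 13 = 10 + 65 = 75$)
$n{\left(y,X \right)} = X$
$C{\left(o \right)} = \frac{1}{o}$
$B = - \frac{2101}{137250}$ ($B = \frac{\frac{1}{75} + 28}{-894 - 936} = \frac{\frac{1}{75} + 28}{-1830} = \frac{2101}{75} \left(- \frac{1}{1830}\right) = - \frac{2101}{137250} \approx -0.015308$)
$\left(B - 2085\right) - 100 = \left(- \frac{2101}{137250} - 2085\right) - 100 = - \frac{286168351}{137250} - 100 = - \frac{299893351}{137250}$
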